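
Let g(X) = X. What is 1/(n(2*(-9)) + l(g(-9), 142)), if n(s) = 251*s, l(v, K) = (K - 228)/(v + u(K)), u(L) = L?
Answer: -133/600980 ≈ -0.00022131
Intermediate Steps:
l(v, K) = (-228 + K)/(K + v) (l(v, K) = (K - 228)/(v + K) = (-228 + K)/(K + v))
1/(n(2*(-9)) + l(g(-9), 142)) = 1/(251*(2*(-9)) + (-228 + 142)/(142 - 9)) = 1/(251*(-18) - 86/133) = 1/(-4518 + (1/133)*(-86)) = 1/(-4518 - 86/133) = 1/(-600980/133) = -133/600980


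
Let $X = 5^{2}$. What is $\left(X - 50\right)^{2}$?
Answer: $625$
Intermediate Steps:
$X = 25$
$\left(X - 50\right)^{2} = \left(25 - 50\right)^{2} = \left(-25\right)^{2} = 625$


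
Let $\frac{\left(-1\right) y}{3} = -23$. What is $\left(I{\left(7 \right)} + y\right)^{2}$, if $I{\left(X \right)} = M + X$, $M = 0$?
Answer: $5776$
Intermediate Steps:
$y = 69$ ($y = \left(-3\right) \left(-23\right) = 69$)
$I{\left(X \right)} = X$ ($I{\left(X \right)} = 0 + X = X$)
$\left(I{\left(7 \right)} + y\right)^{2} = \left(7 + 69\right)^{2} = 76^{2} = 5776$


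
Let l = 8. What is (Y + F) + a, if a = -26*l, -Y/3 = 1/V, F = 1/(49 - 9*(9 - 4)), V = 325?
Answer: -270087/1300 ≈ -207.76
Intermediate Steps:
F = ¼ (F = 1/(49 - 9*5) = 1/(49 - 45) = 1/4 = ¼ ≈ 0.25000)
Y = -3/325 ≈ -0.0092308
a = -208 (a = -26*8 = -208)
(Y + F) + a = (-3/325 + ¼) - 208 = 313/1300 - 208 = -270087/1300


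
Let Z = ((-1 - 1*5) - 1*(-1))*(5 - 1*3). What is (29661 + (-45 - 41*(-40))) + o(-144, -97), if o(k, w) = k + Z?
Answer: 31102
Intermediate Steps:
Z = -10 (Z = ((-1 - 5) + 1)*(5 - 3) = (-6 + 1)*2 = -5*2 = -10)
o(k, w) = -10 + k (o(k, w) = k - 10 = -10 + k)
(29661 + (-45 - 41*(-40))) + o(-144, -97) = (29661 + (-45 - 41*(-40))) + (-10 - 144) = (29661 + (-45 + 1640)) - 154 = (29661 + 1595) - 154 = 31256 - 154 = 31102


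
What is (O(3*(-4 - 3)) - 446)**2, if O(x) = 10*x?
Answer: 430336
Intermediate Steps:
(O(3*(-4 - 3)) - 446)**2 = (10*(3*(-4 - 3)) - 446)**2 = (10*(3*(-7)) - 446)**2 = (10*(-21) - 446)**2 = (-210 - 446)**2 = (-656)**2 = 430336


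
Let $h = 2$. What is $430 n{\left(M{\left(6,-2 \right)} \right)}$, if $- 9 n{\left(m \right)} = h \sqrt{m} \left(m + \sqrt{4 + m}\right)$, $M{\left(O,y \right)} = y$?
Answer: $\frac{1720 i \left(-1 + \sqrt{2}\right)}{9} \approx 79.161 i$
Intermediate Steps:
$n{\left(m \right)} = - \frac{2 \sqrt{m} \left(m + \sqrt{4 + m}\right)}{9}$
$430 n{\left(M{\left(6,-2 \right)} \right)} = 430 \frac{2 \sqrt{-2} \left(\left(-1\right) \left(-2\right) - \sqrt{4 - 2}\right)}{9} = 430 \frac{2 i \sqrt{2} \left(2 - \sqrt{2}\right)}{9} = \frac{860 i \sqrt{2} \left(2 - \sqrt{2}\right)}{9}$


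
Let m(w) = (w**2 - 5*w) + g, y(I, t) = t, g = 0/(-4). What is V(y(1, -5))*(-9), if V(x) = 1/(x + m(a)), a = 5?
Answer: 9/5 ≈ 1.8000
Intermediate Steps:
g = 0 (g = 0*(-1/4) = 0)
m(w) = w**2 - 5*w (m(w) = (w**2 - 5*w) + 0 = w**2 - 5*w)
V(x) = 1/x (V(x) = 1/(x + 5*(-5 + 5)) = 1/(x + 5*0) = 1/(x + 0) = 1/x)
V(y(1, -5))*(-9) = -9/(-5) = -1/5*(-9) = 9/5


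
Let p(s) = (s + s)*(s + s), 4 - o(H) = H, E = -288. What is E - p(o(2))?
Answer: -304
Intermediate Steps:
o(H) = 4 - H
p(s) = 4*s² (p(s) = (2*s)*(2*s) = 4*s²)
E - p(o(2)) = -288 - 4*(4 - 1*2)² = -288 - 4*(4 - 2)² = -288 - 4*2² = -288 - 4*4 = -288 - 1*16 = -288 - 16 = -304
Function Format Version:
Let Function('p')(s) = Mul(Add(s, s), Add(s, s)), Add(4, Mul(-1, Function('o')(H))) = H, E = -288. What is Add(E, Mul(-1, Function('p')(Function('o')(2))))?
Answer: -304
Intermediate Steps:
Function('o')(H) = Add(4, Mul(-1, H))
Function('p')(s) = Mul(4, Pow(s, 2)) (Function('p')(s) = Mul(Mul(2, s), Mul(2, s)) = Mul(4, Pow(s, 2)))
Add(E, Mul(-1, Function('p')(Function('o')(2)))) = Add(-288, Mul(-1, Mul(4, Pow(Add(4, Mul(-1, 2)), 2)))) = Add(-288, Mul(-1, Mul(4, Pow(Add(4, -2), 2)))) = Add(-288, Mul(-1, Mul(4, Pow(2, 2)))) = Add(-288, Mul(-1, Mul(4, 4))) = Add(-288, Mul(-1, 16)) = Add(-288, -16) = -304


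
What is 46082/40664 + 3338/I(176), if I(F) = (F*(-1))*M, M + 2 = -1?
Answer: 10004233/1341912 ≈ 7.4552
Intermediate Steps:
M = -3 (M = -2 - 1 = -3)
I(F) = 3*F (I(F) = (F*(-1))*(-3) = -F*(-3) = 3*F)
46082/40664 + 3338/I(176) = 46082/40664 + 3338/((3*176)) = 46082*(1/40664) + 3338/528 = 23041/20332 + 3338*(1/528) = 23041/20332 + 1669/264 = 10004233/1341912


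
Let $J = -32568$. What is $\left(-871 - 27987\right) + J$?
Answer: $-61426$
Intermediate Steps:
$\left(-871 - 27987\right) + J = \left(-871 - 27987\right) - 32568 = -28858 - 32568 = -61426$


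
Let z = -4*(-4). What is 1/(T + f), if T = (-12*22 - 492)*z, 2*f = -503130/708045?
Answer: -47203/570984259 ≈ -8.2670e-5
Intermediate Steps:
f = -16771/47203 (f = (-503130/708045)/2 = (-503130*1/708045)/2 = (½)*(-33542/47203) = -16771/47203 ≈ -0.35530)
z = 16
T = -12096 (T = (-12*22 - 492)*16 = (-264 - 492)*16 = -756*16 = -12096)
1/(T + f) = 1/(-12096 - 16771/47203) = 1/(-570984259/47203) = -47203/570984259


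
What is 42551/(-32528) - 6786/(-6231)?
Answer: -14800091/67560656 ≈ -0.21906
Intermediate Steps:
42551/(-32528) - 6786/(-6231) = 42551*(-1/32528) - 6786*(-1/6231) = -42551/32528 + 2262/2077 = -14800091/67560656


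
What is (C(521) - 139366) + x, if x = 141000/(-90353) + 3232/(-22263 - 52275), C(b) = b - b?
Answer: -4646551731710/33340257 ≈ -1.3937e+5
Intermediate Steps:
C(b) = 0
x = -53474648/33340257 (x = 141000*(-1/90353) + 3232/(-74538) = -141000/90353 + 3232*(-1/74538) = -141000/90353 - 16/369 = -53474648/33340257 ≈ -1.6039)
(C(521) - 139366) + x = (0 - 139366) - 53474648/33340257 = -139366 - 53474648/33340257 = -4646551731710/33340257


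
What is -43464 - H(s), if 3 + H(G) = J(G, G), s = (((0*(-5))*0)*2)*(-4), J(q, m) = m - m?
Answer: -43461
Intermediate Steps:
J(q, m) = 0
s = 0 (s = ((0*0)*2)*(-4) = (0*2)*(-4) = 0*(-4) = 0)
H(G) = -3 (H(G) = -3 + 0 = -3)
-43464 - H(s) = -43464 - 1*(-3) = -43464 + 3 = -43461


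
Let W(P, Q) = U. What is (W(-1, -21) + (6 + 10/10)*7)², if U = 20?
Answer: 4761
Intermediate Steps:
W(P, Q) = 20
(W(-1, -21) + (6 + 10/10)*7)² = (20 + (6 + 10/10)*7)² = (20 + (6 + 10*(⅒))*7)² = (20 + (6 + 1)*7)² = (20 + 7*7)² = (20 + 49)² = 69² = 4761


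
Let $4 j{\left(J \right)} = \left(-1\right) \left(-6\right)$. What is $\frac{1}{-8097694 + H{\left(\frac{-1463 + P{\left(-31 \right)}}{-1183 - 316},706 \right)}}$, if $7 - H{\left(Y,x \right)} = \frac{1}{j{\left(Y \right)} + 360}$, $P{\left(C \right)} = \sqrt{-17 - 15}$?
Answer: $- \frac{723}{5854627703} \approx -1.2349 \cdot 10^{-7}$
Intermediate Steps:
$j{\left(J \right)} = \frac{3}{2}$ ($j{\left(J \right)} = \frac{\left(-1\right) \left(-6\right)}{4} = \frac{1}{4} \cdot 6 = \frac{3}{2}$)
$P{\left(C \right)} = 4 i \sqrt{2}$ ($P{\left(C \right)} = \sqrt{-32} = 4 i \sqrt{2}$)
$H{\left(Y,x \right)} = \frac{5059}{723}$ ($H{\left(Y,x \right)} = 7 - \frac{1}{\frac{3}{2} + 360} = 7 - \frac{1}{\frac{723}{2}} = 7 - \frac{2}{723} = \frac{5059}{723}$)
$\frac{1}{-8097694 + H{\left(\frac{-1463 + P{\left(-31 \right)}}{-1183 - 316},706 \right)}} = \frac{1}{-8097694 + \frac{5059}{723}} = \frac{1}{- \frac{5854627703}{723}} = - \frac{723}{5854627703}$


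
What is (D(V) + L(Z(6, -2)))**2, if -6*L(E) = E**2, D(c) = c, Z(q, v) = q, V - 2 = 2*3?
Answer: 4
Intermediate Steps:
V = 8 (V = 2 + 2*3 = 2 + 6 = 8)
L(E) = -E**2/6
(D(V) + L(Z(6, -2)))**2 = (8 - 1/6*6**2)**2 = (8 - 1/6*36)**2 = (8 - 6)**2 = 2**2 = 4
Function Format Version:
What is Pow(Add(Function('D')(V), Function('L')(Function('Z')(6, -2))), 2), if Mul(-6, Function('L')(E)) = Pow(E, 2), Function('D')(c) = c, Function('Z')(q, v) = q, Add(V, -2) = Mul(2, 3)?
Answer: 4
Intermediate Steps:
V = 8 (V = Add(2, Mul(2, 3)) = Add(2, 6) = 8)
Function('L')(E) = Mul(Rational(-1, 6), Pow(E, 2))
Pow(Add(Function('D')(V), Function('L')(Function('Z')(6, -2))), 2) = Pow(Add(8, Mul(Rational(-1, 6), Pow(6, 2))), 2) = Pow(Add(8, Mul(Rational(-1, 6), 36)), 2) = Pow(Add(8, -6), 2) = Pow(2, 2) = 4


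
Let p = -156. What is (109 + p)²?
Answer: 2209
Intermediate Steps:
(109 + p)² = (109 - 156)² = (-47)² = 2209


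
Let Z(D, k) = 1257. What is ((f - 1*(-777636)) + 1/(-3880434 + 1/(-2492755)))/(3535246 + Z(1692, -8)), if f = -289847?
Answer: 4718368975830008664/34208491864594258513 ≈ 0.13793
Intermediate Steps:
((f - 1*(-777636)) + 1/(-3880434 + 1/(-2492755)))/(3535246 + Z(1692, -8)) = ((-289847 - 1*(-777636)) + 1/(-3880434 + 1/(-2492755)))/(3535246 + 1257) = ((-289847 + 777636) + 1/(-3880434 - 1/2492755))/3536503 = (487789 + 1/(-9672971255671/2492755))*(1/3536503) = (487789 - 2492755/9672971255671)*(1/3536503) = (4718368975830008664/9672971255671)*(1/3536503) = 4718368975830008664/34208491864594258513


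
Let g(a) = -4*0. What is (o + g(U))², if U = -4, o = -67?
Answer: 4489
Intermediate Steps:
g(a) = 0
(o + g(U))² = (-67 + 0)² = (-67)² = 4489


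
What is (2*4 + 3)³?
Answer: 1331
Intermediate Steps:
(2*4 + 3)³ = (8 + 3)³ = 11³ = 1331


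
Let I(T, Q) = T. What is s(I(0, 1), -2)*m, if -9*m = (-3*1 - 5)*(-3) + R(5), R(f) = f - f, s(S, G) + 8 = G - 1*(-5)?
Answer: 40/3 ≈ 13.333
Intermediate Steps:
s(S, G) = -3 + G (s(S, G) = -8 + (G - 1*(-5)) = -8 + (G + 5) = -8 + (5 + G) = -3 + G)
R(f) = 0
m = -8/3 (m = -((-3*1 - 5)*(-3) + 0)/9 = -((-3 - 5)*(-3) + 0)/9 = -(-8*(-3) + 0)/9 = -(24 + 0)/9 = -1/9*24 = -8/3 ≈ -2.6667)
s(I(0, 1), -2)*m = (-3 - 2)*(-8/3) = -5*(-8/3) = 40/3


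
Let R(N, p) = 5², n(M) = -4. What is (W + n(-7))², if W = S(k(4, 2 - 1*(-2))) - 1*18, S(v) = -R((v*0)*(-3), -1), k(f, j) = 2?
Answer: 2209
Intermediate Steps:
R(N, p) = 25
S(v) = -25 (S(v) = -1*25 = -25)
W = -43 (W = -25 - 1*18 = -25 - 18 = -43)
(W + n(-7))² = (-43 - 4)² = (-47)² = 2209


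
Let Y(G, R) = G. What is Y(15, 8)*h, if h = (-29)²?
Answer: 12615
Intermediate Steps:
h = 841
Y(15, 8)*h = 15*841 = 12615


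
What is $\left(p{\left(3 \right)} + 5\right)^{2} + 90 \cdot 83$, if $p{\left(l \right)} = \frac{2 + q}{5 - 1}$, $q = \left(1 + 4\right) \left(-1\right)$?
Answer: $\frac{119809}{16} \approx 7488.1$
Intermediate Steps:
$q = -5$ ($q = 5 \left(-1\right) = -5$)
$p{\left(l \right)} = - \frac{3}{4}$ ($p{\left(l \right)} = \frac{2 - 5}{5 - 1} = - \frac{3}{4}$)
$\left(p{\left(3 \right)} + 5\right)^{2} + 90 \cdot 83 = \left(- \frac{3}{4} + 5\right)^{2} + 90 \cdot 83 = \left(\frac{17}{4}\right)^{2} + 7470 = \frac{289}{16} + 7470 = \frac{119809}{16}$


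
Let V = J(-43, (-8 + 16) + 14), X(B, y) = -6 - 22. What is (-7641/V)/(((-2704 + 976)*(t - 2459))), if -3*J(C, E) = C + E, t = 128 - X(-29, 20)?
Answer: -283/1031744 ≈ -0.00027429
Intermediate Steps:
X(B, y) = -28
t = 156 (t = 128 - 1*(-28) = 128 + 28 = 156)
J(C, E) = -C/3 - E/3 (J(C, E) = -(C + E)/3 = -C/3 - E/3)
V = 7 (V = -1/3*(-43) - ((-8 + 16) + 14)/3 = 43/3 - (8 + 14)/3 = 43/3 - 1/3*22 = 43/3 - 22/3 = 7)
(-7641/V)/(((-2704 + 976)*(t - 2459))) = (-7641/7)/(((-2704 + 976)*(156 - 2459))) = (-7641*1/7)/((-1728*(-2303))) = -7641/7/3979584 = -7641/7*1/3979584 = -283/1031744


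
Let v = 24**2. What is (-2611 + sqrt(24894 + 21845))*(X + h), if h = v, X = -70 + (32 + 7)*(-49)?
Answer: 3668455 - 1405*sqrt(46739) ≈ 3.3647e+6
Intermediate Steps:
v = 576
X = -1981 (X = -70 + 39*(-49) = -70 - 1911 = -1981)
h = 576
(-2611 + sqrt(24894 + 21845))*(X + h) = (-2611 + sqrt(24894 + 21845))*(-1981 + 576) = (-2611 + sqrt(46739))*(-1405) = 3668455 - 1405*sqrt(46739)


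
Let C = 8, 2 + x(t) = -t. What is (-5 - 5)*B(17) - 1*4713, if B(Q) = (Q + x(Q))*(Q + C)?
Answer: -4213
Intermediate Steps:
x(t) = -2 - t
B(Q) = -16 - 2*Q (B(Q) = (Q + (-2 - Q))*(Q + 8) = -2*(8 + Q) = -16 - 2*Q)
(-5 - 5)*B(17) - 1*4713 = (-5 - 5)*(-16 - 2*17) - 1*4713 = -10*(-16 - 34) - 4713 = -10*(-50) - 4713 = 500 - 4713 = -4213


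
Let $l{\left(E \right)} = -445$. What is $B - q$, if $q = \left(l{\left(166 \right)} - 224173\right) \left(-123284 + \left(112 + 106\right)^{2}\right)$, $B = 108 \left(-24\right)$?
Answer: $-17017062272$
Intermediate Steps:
$B = -2592$
$q = 17017059680$ ($q = \left(-445 - 224173\right) \left(-123284 + \left(112 + 106\right)^{2}\right) = - 224618 \left(-123284 + 218^{2}\right) = - 224618 \left(-123284 + 47524\right) = \left(-224618\right) \left(-75760\right) = 17017059680$)
$B - q = -2592 - 17017059680 = -17017062272$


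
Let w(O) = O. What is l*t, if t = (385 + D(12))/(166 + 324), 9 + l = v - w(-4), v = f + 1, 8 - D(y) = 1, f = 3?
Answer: -⅘ ≈ -0.80000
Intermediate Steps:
D(y) = 7 (D(y) = 8 - 1*1 = 8 - 1 = 7)
v = 4 (v = 3 + 1 = 4)
l = -1 (l = -9 + (4 - 1*(-4)) = -9 + (4 + 4) = -9 + 8 = -1)
t = ⅘ (t = (385 + 7)/(166 + 324) = 392/490 = 392*(1/490) = ⅘ ≈ 0.80000)
l*t = -1*⅘ = -⅘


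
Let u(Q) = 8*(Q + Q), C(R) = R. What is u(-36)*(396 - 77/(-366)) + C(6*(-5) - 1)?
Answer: -13923139/61 ≈ -2.2825e+5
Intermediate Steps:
u(Q) = 16*Q (u(Q) = 8*(2*Q) = 16*Q)
u(-36)*(396 - 77/(-366)) + C(6*(-5) - 1) = (16*(-36))*(396 - 77/(-366)) + (6*(-5) - 1) = -576*(396 - 77*(-1)/366) + (-30 - 1) = -576*(396 - 1*(-77/366)) - 31 = -576*(396 + 77/366) - 31 = -576*145013/366 - 31 = -13921248/61 - 31 = -13923139/61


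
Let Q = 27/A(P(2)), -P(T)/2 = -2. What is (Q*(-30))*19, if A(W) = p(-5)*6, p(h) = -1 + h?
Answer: 855/2 ≈ 427.50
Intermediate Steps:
P(T) = 4 (P(T) = -2*(-2) = 4)
A(W) = -36 (A(W) = (-1 - 5)*6 = -6*6 = -36)
Q = -¾ (Q = 27/(-36) = 27*(-1/36) = -¾ ≈ -0.75000)
(Q*(-30))*19 = -¾*(-30)*19 = (45/2)*19 = 855/2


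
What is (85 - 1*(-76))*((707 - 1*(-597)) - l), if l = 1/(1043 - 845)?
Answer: 41568751/198 ≈ 2.0994e+5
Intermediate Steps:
l = 1/198 ≈ 0.0050505
(85 - 1*(-76))*((707 - 1*(-597)) - l) = (85 - 1*(-76))*((707 - 1*(-597)) - 1*1/198) = (85 + 76)*((707 + 597) - 1/198) = 161*(1304 - 1/198) = 161*(258191/198) = 41568751/198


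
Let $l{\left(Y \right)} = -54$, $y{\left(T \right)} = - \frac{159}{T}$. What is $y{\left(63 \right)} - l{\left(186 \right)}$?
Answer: $\frac{1081}{21} \approx 51.476$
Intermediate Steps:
$y{\left(63 \right)} - l{\left(186 \right)} = - \frac{159}{63} - -54 = \left(-159\right) \frac{1}{63} + 54 = - \frac{53}{21} + 54 = \frac{1081}{21}$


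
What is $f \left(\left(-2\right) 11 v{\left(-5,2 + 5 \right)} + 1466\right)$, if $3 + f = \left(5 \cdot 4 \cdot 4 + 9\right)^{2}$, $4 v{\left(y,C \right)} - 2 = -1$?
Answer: $11564239$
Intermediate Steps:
$v{\left(y,C \right)} = \frac{1}{4}$ ($v{\left(y,C \right)} = \frac{1}{2} + \frac{1}{4} \left(-1\right) = \frac{1}{2} - \frac{1}{4} = \frac{1}{4}$)
$f = 7918$ ($f = -3 + \left(5 \cdot 4 \cdot 4 + 9\right)^{2} = -3 + \left(20 \cdot 4 + 9\right)^{2} = -3 + \left(80 + 9\right)^{2} = -3 + 89^{2} = -3 + 7921 = 7918$)
$f \left(\left(-2\right) 11 v{\left(-5,2 + 5 \right)} + 1466\right) = 7918 \left(\left(-2\right) 11 \cdot \frac{1}{4} + 1466\right) = 7918 \left(\left(-22\right) \frac{1}{4} + 1466\right) = 7918 \left(- \frac{11}{2} + 1466\right) = 7918 \cdot \frac{2921}{2} = 11564239$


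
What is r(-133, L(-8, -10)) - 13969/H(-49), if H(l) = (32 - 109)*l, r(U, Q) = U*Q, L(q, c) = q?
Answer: 4000503/3773 ≈ 1060.3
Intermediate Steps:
r(U, Q) = Q*U
H(l) = -77*l
r(-133, L(-8, -10)) - 13969/H(-49) = -8*(-133) - 13969/((-77*(-49))) = 1064 - 13969/3773 = 4000503/3773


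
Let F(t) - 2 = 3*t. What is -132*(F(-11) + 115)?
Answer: -11088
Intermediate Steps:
F(t) = 2 + 3*t
-132*(F(-11) + 115) = -132*((2 + 3*(-11)) + 115) = -132*((2 - 33) + 115) = -132*(-31 + 115) = -132*84 = -11088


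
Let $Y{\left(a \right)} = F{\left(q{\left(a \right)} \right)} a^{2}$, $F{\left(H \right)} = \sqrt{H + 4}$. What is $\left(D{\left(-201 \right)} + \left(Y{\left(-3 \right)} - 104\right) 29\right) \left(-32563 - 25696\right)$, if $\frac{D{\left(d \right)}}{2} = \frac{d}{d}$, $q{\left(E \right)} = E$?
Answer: $160387027$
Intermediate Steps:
$F{\left(H \right)} = \sqrt{4 + H}$
$Y{\left(a \right)} = a^{2} \sqrt{4 + a}$ ($Y{\left(a \right)} = \sqrt{4 + a} a^{2} = a^{2} \sqrt{4 + a}$)
$D{\left(d \right)} = 2$ ($D{\left(d \right)} = 2 \frac{d}{d} = 2 \cdot 1 = 2$)
$\left(D{\left(-201 \right)} + \left(Y{\left(-3 \right)} - 104\right) 29\right) \left(-32563 - 25696\right) = \left(2 + \left(\left(-3\right)^{2} \sqrt{4 - 3} - 104\right) 29\right) \left(-32563 - 25696\right) = \left(2 + \left(9 \sqrt{1} - 104\right) 29\right) \left(-58259\right) = \left(2 + \left(9 \cdot 1 - 104\right) 29\right) \left(-58259\right) = \left(2 + \left(9 - 104\right) 29\right) \left(-58259\right) = \left(2 - 2755\right) \left(-58259\right) = \left(-2753\right) \left(-58259\right) = 160387027$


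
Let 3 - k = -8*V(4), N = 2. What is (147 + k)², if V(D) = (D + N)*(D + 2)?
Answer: 191844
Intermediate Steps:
V(D) = (2 + D)² (V(D) = (D + 2)*(D + 2) = (2 + D)*(2 + D) = (2 + D)²)
k = 291 (k = 3 - (-8)*(4 + 4² + 4*4) = 3 - (-8)*(4 + 16 + 16) = 3 - (-8)*36 = 3 - 1*(-288) = 3 + 288 = 291)
(147 + k)² = (147 + 291)² = 438² = 191844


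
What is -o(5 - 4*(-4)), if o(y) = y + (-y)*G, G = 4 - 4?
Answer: -21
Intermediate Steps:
G = 0
o(y) = y (o(y) = y - y*0 = y + 0 = y)
-o(5 - 4*(-4)) = -(5 - 4*(-4)) = -(5 + 16) = -1*21 = -21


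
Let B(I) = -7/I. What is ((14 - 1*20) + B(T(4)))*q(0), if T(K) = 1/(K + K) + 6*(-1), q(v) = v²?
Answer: 0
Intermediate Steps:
T(K) = -6 + 1/(2*K) (T(K) = 1/(2*K) - 6 = -6 + 1/(2*K))
((14 - 1*20) + B(T(4)))*q(0) = ((14 - 1*20) - 7/(-6 + (½)/4))*0² = ((14 - 20) - 7/(-6 + (½)*(¼)))*0 = (-6 - 7/(-6 + ⅛))*0 = (-6 - 7/(-47/8))*0 = (-6 - 7*(-8/47))*0 = (-6 + 56/47)*0 = -226/47*0 = 0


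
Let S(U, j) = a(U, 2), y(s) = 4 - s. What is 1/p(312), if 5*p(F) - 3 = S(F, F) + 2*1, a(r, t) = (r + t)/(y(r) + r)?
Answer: 10/167 ≈ 0.059880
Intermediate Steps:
a(r, t) = r/4 + t/4 (a(r, t) = (r + t)/((4 - r) + r) = (r + t)/4 = (r + t)*(1/4) = r/4 + t/4)
S(U, j) = 1/2 + U/4 (S(U, j) = U/4 + (1/4)*2 = U/4 + 1/2 = 1/2 + U/4)
p(F) = 11/10 + F/20 (p(F) = 3/5 + ((1/2 + F/4) + 2*1)/5 = 3/5 + ((1/2 + F/4) + 2)/5 = 3/5 + (5/2 + F/4)/5 = 3/5 + (1/2 + F/20) = 11/10 + F/20)
1/p(312) = 1/(11/10 + (1/20)*312) = 1/(11/10 + 78/5) = 1/(167/10) = 10/167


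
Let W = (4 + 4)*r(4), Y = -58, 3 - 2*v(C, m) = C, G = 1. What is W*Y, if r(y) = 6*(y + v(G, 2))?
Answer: -13920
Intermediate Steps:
v(C, m) = 3/2 - C/2
r(y) = 6 + 6*y (r(y) = 6*(y + (3/2 - 1/2*1)) = 6*(y + (3/2 - 1/2)) = 6*(y + 1) = 6*(1 + y) = 6 + 6*y)
W = 240 (W = (4 + 4)*(6 + 6*4) = 8*(6 + 24) = 8*30 = 240)
W*Y = 240*(-58) = -13920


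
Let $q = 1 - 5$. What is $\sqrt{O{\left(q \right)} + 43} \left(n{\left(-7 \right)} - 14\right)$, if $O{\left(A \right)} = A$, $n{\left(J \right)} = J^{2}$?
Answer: $35 \sqrt{39} \approx 218.57$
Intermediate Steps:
$q = -4$
$\sqrt{O{\left(q \right)} + 43} \left(n{\left(-7 \right)} - 14\right) = \sqrt{-4 + 43} \left(\left(-7\right)^{2} - 14\right) = \sqrt{39} \left(49 - 14\right) = \sqrt{39} \cdot 35 = 35 \sqrt{39}$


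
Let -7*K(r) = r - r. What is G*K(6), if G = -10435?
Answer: 0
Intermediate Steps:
K(r) = 0 (K(r) = -(r - r)/7 = -⅐*0 = 0)
G*K(6) = -10435*0 = 0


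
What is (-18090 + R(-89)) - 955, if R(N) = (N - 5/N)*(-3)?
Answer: -1671257/89 ≈ -18778.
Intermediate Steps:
R(N) = -3*N + 15/N
(-18090 + R(-89)) - 955 = (-18090 + (-3*(-89) + 15/(-89))) - 955 = (-18090 + (267 + 15*(-1/89))) - 955 = (-18090 + (267 - 15/89)) - 955 = (-18090 + 23748/89) - 955 = -1586262/89 - 955 = -1671257/89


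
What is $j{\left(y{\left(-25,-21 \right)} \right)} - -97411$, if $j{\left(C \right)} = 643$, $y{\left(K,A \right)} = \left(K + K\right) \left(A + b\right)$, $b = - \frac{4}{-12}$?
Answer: $98054$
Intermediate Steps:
$b = \frac{1}{3}$ ($b = \left(-4\right) \left(- \frac{1}{12}\right) = \frac{1}{3} \approx 0.33333$)
$y{\left(K,A \right)} = 2 K \left(\frac{1}{3} + A\right)$ ($y{\left(K,A \right)} = \left(K + K\right) \left(A + \frac{1}{3}\right) = 2 K \left(\frac{1}{3} + A\right)$)
$j{\left(y{\left(-25,-21 \right)} \right)} - -97411 = 643 - -97411 = 643 + 97411 = 98054$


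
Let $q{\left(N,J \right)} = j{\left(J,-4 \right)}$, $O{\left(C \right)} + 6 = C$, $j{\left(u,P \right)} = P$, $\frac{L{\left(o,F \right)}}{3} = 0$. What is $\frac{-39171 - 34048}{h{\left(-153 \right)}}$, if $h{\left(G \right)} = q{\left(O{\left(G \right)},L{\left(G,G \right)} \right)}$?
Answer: $\frac{73219}{4} \approx 18305.0$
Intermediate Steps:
$L{\left(o,F \right)} = 0$ ($L{\left(o,F \right)} = 3 \cdot 0 = 0$)
$O{\left(C \right)} = -6 + C$
$q{\left(N,J \right)} = -4$
$h{\left(G \right)} = -4$
$\frac{-39171 - 34048}{h{\left(-153 \right)}} = \frac{-39171 - 34048}{-4} = \left(-73219\right) \left(- \frac{1}{4}\right) = \frac{73219}{4}$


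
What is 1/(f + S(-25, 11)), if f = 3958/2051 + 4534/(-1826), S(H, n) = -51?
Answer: -1872563/96536676 ≈ -0.019397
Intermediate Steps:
f = -1035963/1872563 (f = 3958*(1/2051) + 4534*(-1/1826) = 3958/2051 - 2267/913 = -1035963/1872563 ≈ -0.55323)
1/(f + S(-25, 11)) = 1/(-1035963/1872563 - 51) = 1/(-96536676/1872563) = -1872563/96536676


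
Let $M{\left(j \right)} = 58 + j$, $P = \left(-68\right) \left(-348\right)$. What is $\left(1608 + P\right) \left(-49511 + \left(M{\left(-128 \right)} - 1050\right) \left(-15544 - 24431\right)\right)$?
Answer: $1130226742008$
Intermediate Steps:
$P = 23664$
$\left(1608 + P\right) \left(-49511 + \left(M{\left(-128 \right)} - 1050\right) \left(-15544 - 24431\right)\right) = \left(1608 + 23664\right) \left(-49511 + \left(\left(58 - 128\right) - 1050\right) \left(-15544 - 24431\right)\right) = 25272 \left(-49511 + \left(-70 - 1050\right) \left(-39975\right)\right) = 25272 \left(-49511 - -44772000\right) = 25272 \left(-49511 + 44772000\right) = 25272 \cdot 44722489 = 1130226742008$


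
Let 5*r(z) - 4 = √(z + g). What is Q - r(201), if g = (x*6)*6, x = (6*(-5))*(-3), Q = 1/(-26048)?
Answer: -104197/130240 - √3441/5 ≈ -12.532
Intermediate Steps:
Q = -1/26048 ≈ -3.8391e-5
x = 90 (x = -30*(-3) = 90)
g = 3240 (g = (90*6)*6 = 540*6 = 3240)
r(z) = ⅘ + √(3240 + z)/5 (r(z) = ⅘ + √(z + 3240)/5 = ⅘ + √(3240 + z)/5)
Q - r(201) = -1/26048 - (⅘ + √(3240 + 201)/5) = -1/26048 - (⅘ + √3441/5) = -1/26048 + (-⅘ - √3441/5) = -104197/130240 - √3441/5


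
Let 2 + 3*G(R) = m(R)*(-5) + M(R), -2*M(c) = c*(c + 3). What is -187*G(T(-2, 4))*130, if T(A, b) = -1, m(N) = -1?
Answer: -97240/3 ≈ -32413.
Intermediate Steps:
M(c) = -c*(3 + c)/2 (M(c) = -c*(c + 3)/2 = -c*(3 + c)/2)
G(R) = 1 - R*(3 + R)/6 (G(R) = -2/3 + (-1*(-5) - R*(3 + R)/2)/3 = -2/3 + (5 - R*(3 + R)/2)/3 = -2/3 + (5/3 - R*(3 + R)/6) = 1 - R*(3 + R)/6)
-187*G(T(-2, 4))*130 = -187*(1 - 1/6*(-1)*(3 - 1))*130 = -187*(1 - 1/6*(-1)*2)*130 = -187*(1 + 1/3)*130 = -187*4/3*130 = -748/3*130 = -97240/3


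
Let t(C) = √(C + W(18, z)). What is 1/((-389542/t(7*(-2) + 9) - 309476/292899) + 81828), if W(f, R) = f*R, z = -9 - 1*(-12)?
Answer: 2050293/53672747014 ≈ 3.8200e-5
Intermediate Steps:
z = 3 (z = -9 + 12 = 3)
W(f, R) = R*f
t(C) = √(54 + C) (t(C) = √(C + 3*18) = √(C + 54) = √(54 + C))
1/((-389542/t(7*(-2) + 9) - 309476/292899) + 81828) = 1/((-389542/√(54 + (7*(-2) + 9)) - 309476/292899) + 81828) = 1/((-389542/√(54 + (-14 + 9)) - 309476*1/292899) + 81828) = 1/((-389542/√(54 - 5) - 309476/292899) + 81828) = 1/((-389542/(√49) - 309476/292899) + 81828) = 1/((-389542/7 - 309476/292899) + 81828) = 1/(-114098628590/2050293 + 81828) = 1/(53672747014/2050293) = 2050293/53672747014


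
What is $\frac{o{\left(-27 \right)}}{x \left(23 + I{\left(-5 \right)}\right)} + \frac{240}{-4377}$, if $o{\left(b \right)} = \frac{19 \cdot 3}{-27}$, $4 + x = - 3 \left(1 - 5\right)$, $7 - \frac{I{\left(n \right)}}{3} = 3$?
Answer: $- \frac{229321}{3676680} \approx -0.062372$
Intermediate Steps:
$I{\left(n \right)} = 12$ ($I{\left(n \right)} = 21 - 9 = 12$)
$x = 8$ ($x = -4 - 3 \left(1 - 5\right) = -4 - -12 = -4 + 12 = 8$)
$o{\left(b \right)} = - \frac{19}{9}$ ($o{\left(b \right)} = 57 \left(- \frac{1}{27}\right) = - \frac{19}{9}$)
$\frac{o{\left(-27 \right)}}{x \left(23 + I{\left(-5 \right)}\right)} + \frac{240}{-4377} = - \frac{19}{9 \cdot 8 \left(23 + 12\right)} + \frac{240}{-4377} = - \frac{19}{9 \cdot 8 \cdot 35} + 240 \left(- \frac{1}{4377}\right) = - \frac{19}{9 \cdot 280} - \frac{80}{1459} = \left(- \frac{19}{9}\right) \frac{1}{280} - \frac{80}{1459} = - \frac{19}{2520} - \frac{80}{1459} = - \frac{229321}{3676680}$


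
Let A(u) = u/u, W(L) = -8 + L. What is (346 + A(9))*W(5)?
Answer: -1041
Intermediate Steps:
A(u) = 1
(346 + A(9))*W(5) = (346 + 1)*(-8 + 5) = 347*(-3) = -1041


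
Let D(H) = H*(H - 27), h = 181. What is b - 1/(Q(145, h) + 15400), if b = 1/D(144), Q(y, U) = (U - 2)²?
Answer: 30593/799285968 ≈ 3.8275e-5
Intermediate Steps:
D(H) = H*(-27 + H)
Q(y, U) = (-2 + U)²
b = 1/16848 (b = 1/(144*(-27 + 144)) = 1/(144*117) = 1/16848 ≈ 5.9354e-5)
b - 1/(Q(145, h) + 15400) = 1/16848 - 1/((-2 + 181)² + 15400) = 1/16848 - 1/(179² + 15400) = 1/16848 - 1/(32041 + 15400) = 1/16848 - 1/47441 = 30593/799285968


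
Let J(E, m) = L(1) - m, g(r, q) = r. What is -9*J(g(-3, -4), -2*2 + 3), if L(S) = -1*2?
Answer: 9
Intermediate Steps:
L(S) = -2
J(E, m) = -2 - m
-9*J(g(-3, -4), -2*2 + 3) = -9*(-2 - (-2*2 + 3)) = -9*(-2 - (-4 + 3)) = -9*(-2 - 1*(-1)) = -9*(-2 + 1) = -9*(-1) = 9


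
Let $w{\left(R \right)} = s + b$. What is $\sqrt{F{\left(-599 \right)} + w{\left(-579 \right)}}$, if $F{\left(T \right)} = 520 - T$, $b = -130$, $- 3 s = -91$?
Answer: $\frac{\sqrt{9174}}{3} \approx 31.927$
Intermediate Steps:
$s = \frac{91}{3}$ ($s = \left(- \frac{1}{3}\right) \left(-91\right) = \frac{91}{3} \approx 30.333$)
$w{\left(R \right)} = - \frac{299}{3}$ ($w{\left(R \right)} = \frac{91}{3} - 130 = - \frac{299}{3}$)
$\sqrt{F{\left(-599 \right)} + w{\left(-579 \right)}} = \sqrt{\left(520 - -599\right) - \frac{299}{3}} = \sqrt{\left(520 + 599\right) - \frac{299}{3}} = \sqrt{1119 - \frac{299}{3}} = \sqrt{\frac{3058}{3}} = \frac{\sqrt{9174}}{3}$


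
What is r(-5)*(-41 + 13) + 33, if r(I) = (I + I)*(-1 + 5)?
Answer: 1153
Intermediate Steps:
r(I) = 8*I (r(I) = (2*I)*4 = 8*I)
r(-5)*(-41 + 13) + 33 = (8*(-5))*(-41 + 13) + 33 = -40*(-28) + 33 = 1120 + 33 = 1153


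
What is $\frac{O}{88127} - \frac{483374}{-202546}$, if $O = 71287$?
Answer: $\frac{28518598600}{8924885671} \approx 3.1954$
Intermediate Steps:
$\frac{O}{88127} - \frac{483374}{-202546} = \frac{71287}{88127} - \frac{483374}{-202546} = 71287 \cdot \frac{1}{88127} - - \frac{241687}{101273} = \frac{71287}{88127} + \frac{241687}{101273} = \frac{28518598600}{8924885671}$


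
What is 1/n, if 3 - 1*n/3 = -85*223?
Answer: 1/56874 ≈ 1.7583e-5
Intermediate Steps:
n = 56874 (n = 9 - (-255)*223 = 9 - 3*(-18955) = 9 + 56865 = 56874)
1/n = 1/56874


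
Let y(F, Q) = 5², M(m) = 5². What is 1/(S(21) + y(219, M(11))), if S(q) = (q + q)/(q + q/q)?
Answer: 11/296 ≈ 0.037162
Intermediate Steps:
M(m) = 25
y(F, Q) = 25
S(q) = 2*q/(1 + q) (S(q) = (2*q)/(q + 1) = (2*q)/(1 + q) = 2*q/(1 + q))
1/(S(21) + y(219, M(11))) = 1/(2*21/(1 + 21) + 25) = 1/(2*21/22 + 25) = 1/(2*21*(1/22) + 25) = 1/(21/11 + 25) = 1/(296/11) = 11/296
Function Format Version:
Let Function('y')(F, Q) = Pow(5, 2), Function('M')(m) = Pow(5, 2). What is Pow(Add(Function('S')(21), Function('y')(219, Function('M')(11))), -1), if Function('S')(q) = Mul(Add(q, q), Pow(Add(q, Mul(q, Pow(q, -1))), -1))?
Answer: Rational(11, 296) ≈ 0.037162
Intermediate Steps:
Function('M')(m) = 25
Function('y')(F, Q) = 25
Function('S')(q) = Mul(2, q, Pow(Add(1, q), -1)) (Function('S')(q) = Mul(Mul(2, q), Pow(Add(q, 1), -1)) = Mul(Mul(2, q), Pow(Add(1, q), -1)) = Mul(2, q, Pow(Add(1, q), -1)))
Pow(Add(Function('S')(21), Function('y')(219, Function('M')(11))), -1) = Pow(Add(Mul(2, 21, Pow(Add(1, 21), -1)), 25), -1) = Pow(Add(Mul(2, 21, Pow(22, -1)), 25), -1) = Pow(Add(Mul(2, 21, Rational(1, 22)), 25), -1) = Pow(Add(Rational(21, 11), 25), -1) = Pow(Rational(296, 11), -1) = Rational(11, 296)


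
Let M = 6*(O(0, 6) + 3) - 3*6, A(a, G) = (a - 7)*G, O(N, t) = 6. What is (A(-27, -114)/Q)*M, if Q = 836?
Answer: 1836/11 ≈ 166.91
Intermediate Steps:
A(a, G) = G*(-7 + a) (A(a, G) = (-7 + a)*G = G*(-7 + a))
M = 36 (M = 6*(6 + 3) - 3*6 = 6*9 - 18 = 54 - 18 = 36)
(A(-27, -114)/Q)*M = (-114*(-7 - 27)/836)*36 = (-114*(-34)*(1/836))*36 = (3876*(1/836))*36 = (51/11)*36 = 1836/11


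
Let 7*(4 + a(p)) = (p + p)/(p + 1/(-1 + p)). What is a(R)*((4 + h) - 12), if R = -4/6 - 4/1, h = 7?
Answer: 920/247 ≈ 3.7247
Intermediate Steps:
R = -14/3 (R = -4*⅙ - 4*1 = -⅔ - 4 = -14/3 ≈ -4.6667)
a(p) = -4 + 2*p/(7*(p + 1/(-1 + p))) (a(p) = -4 + ((p + p)/(p + 1/(-1 + p)))/7 = -4 + ((2*p)/(p + 1/(-1 + p)))/7 = -4 + (2*p/(p + 1/(-1 + p)))/7 = -4 + 2*p/(7*(p + 1/(-1 + p))))
a(R)*((4 + h) - 12) = (2*(-14 - 13*(-14/3)² + 13*(-14/3))/(7*(1 + (-14/3)² - 1*(-14/3))))*((4 + 7) - 12) = (2*(-14 - 13*196/9 - 182/3)/(7*(1 + 196/9 + 14/3)))*(11 - 12) = (2*(-14 - 2548/9 - 182/3)/(7*(247/9)))*(-1) = ((2/7)*(9/247)*(-3220/9))*(-1) = -920/247*(-1) = 920/247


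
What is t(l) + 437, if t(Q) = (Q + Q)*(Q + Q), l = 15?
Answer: 1337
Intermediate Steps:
t(Q) = 4*Q² (t(Q) = (2*Q)*(2*Q) = 4*Q²)
t(l) + 437 = 4*15² + 437 = 4*225 + 437 = 900 + 437 = 1337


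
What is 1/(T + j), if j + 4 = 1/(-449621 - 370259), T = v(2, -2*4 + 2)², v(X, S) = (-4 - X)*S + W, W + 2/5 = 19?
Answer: 4099400/12204569699 ≈ 0.00033589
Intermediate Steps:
W = 93/5 (W = -⅖ + 19 = 93/5 ≈ 18.600)
v(X, S) = 93/5 + S*(-4 - X) (v(X, S) = (-4 - X)*S + 93/5 = S*(-4 - X) + 93/5 = 93/5 + S*(-4 - X))
T = 74529/25 (T = (93/5 - 4*(-2*4 + 2) - 1*(-2*4 + 2)*2)² = (93/5 - 4*(-8 + 2) - 1*(-8 + 2)*2)² = (93/5 - 4*(-6) - 1*(-6)*2)² = (93/5 + 24 + 12)² = (273/5)² = 74529/25 ≈ 2981.2)
j = -3279521/819880 (j = -4 + 1/(-449621 - 370259) = -4 + 1/(-819880) = -4 - 1/819880 = -3279521/819880 ≈ -4.0000)
1/(T + j) = 1/(74529/25 - 3279521/819880) = 1/(12204569699/4099400) = 4099400/12204569699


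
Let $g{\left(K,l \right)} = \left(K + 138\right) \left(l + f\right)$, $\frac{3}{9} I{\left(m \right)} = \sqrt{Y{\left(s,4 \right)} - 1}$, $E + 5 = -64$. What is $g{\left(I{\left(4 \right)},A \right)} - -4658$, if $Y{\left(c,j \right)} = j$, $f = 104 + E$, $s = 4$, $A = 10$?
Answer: $10868 + 135 \sqrt{3} \approx 11102.0$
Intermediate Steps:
$E = -69$ ($E = -5 - 64 = -69$)
$f = 35$ ($f = 104 - 69 = 35$)
$I{\left(m \right)} = 3 \sqrt{3}$ ($I{\left(m \right)} = 3 \sqrt{4 - 1} = 3 \sqrt{3}$)
$g{\left(K,l \right)} = \left(35 + l\right) \left(138 + K\right)$ ($g{\left(K,l \right)} = \left(K + 138\right) \left(l + 35\right) = \left(138 + K\right) \left(35 + l\right) = \left(35 + l\right) \left(138 + K\right)$)
$g{\left(I{\left(4 \right)},A \right)} - -4658 = \left(4830 + 35 \cdot 3 \sqrt{3} + 138 \cdot 10 + 3 \sqrt{3} \cdot 10\right) - -4658 = \left(4830 + 105 \sqrt{3} + 1380 + 30 \sqrt{3}\right) + 4658 = \left(6210 + 135 \sqrt{3}\right) + 4658 = 10868 + 135 \sqrt{3}$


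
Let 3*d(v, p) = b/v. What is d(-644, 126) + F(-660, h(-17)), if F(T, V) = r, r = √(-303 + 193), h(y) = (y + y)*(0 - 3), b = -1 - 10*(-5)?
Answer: -7/276 + I*√110 ≈ -0.025362 + 10.488*I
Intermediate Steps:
b = 49 (b = -1 + 50 = 49)
h(y) = -6*y (h(y) = (2*y)*(-3) = -6*y)
r = I*√110 (r = √(-110) = I*√110 ≈ 10.488*I)
F(T, V) = I*√110
d(v, p) = 49/(3*v) (d(v, p) = (49/v)/3 = 49/(3*v))
d(-644, 126) + F(-660, h(-17)) = (49/3)/(-644) + I*√110 = (49/3)*(-1/644) + I*√110 = -7/276 + I*√110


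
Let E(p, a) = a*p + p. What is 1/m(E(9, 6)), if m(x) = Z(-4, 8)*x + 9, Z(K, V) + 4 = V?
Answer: 1/261 ≈ 0.0038314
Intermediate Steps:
Z(K, V) = -4 + V
E(p, a) = p + a*p
m(x) = 9 + 4*x (m(x) = (-4 + 8)*x + 9 = 4*x + 9 = 9 + 4*x)
1/m(E(9, 6)) = 1/(9 + 4*(9*(1 + 6))) = 1/(9 + 4*(9*7)) = 1/(9 + 4*63) = 1/(9 + 252) = 1/261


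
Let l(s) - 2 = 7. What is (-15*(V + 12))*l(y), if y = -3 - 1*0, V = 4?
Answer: -2160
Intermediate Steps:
y = -3 (y = -3 + 0 = -3)
l(s) = 9 (l(s) = 2 + 7 = 9)
(-15*(V + 12))*l(y) = -15*(4 + 12)*9 = -15*16*9 = -240*9 = -2160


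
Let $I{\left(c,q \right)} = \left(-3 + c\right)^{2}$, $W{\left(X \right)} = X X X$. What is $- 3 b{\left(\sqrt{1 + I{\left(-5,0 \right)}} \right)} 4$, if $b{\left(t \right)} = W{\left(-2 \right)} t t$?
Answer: $6240$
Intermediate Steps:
$W{\left(X \right)} = X^{3}$ ($W{\left(X \right)} = X^{2} X = X^{3}$)
$b{\left(t \right)} = - 8 t^{2}$ ($b{\left(t \right)} = \left(-2\right)^{3} t t = - 8 t t = - 8 t^{2}$)
$- 3 b{\left(\sqrt{1 + I{\left(-5,0 \right)}} \right)} 4 = - 3 \left(- 8 \left(\sqrt{1 + \left(-3 - 5\right)^{2}}\right)^{2}\right) 4 = - 3 \left(- 8 \left(\sqrt{1 + \left(-8\right)^{2}}\right)^{2}\right) 4 = - 3 \left(- 8 \left(\sqrt{1 + 64}\right)^{2}\right) 4 = - 3 \left(- 8 \left(\sqrt{65}\right)^{2}\right) 4 = - 3 \left(\left(-8\right) 65\right) 4 = \left(-3\right) \left(-520\right) 4 = 1560 \cdot 4 = 6240$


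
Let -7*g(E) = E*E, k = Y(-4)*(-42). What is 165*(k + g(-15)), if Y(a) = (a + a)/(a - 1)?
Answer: -114741/7 ≈ -16392.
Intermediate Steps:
Y(a) = 2*a/(-1 + a) (Y(a) = (2*a)/(-1 + a) = 2*a/(-1 + a))
k = -336/5 (k = (2*(-4)/(-1 - 4))*(-42) = (2*(-4)/(-5))*(-42) = (2*(-4)*(-1/5))*(-42) = (8/5)*(-42) = -336/5 ≈ -67.200)
g(E) = -E**2/7 (g(E) = -E*E/7 = -E**2/7)
165*(k + g(-15)) = 165*(-336/5 - 1/7*(-15)**2) = 165*(-336/5 - 1/7*225) = 165*(-336/5 - 225/7) = 165*(-3477/35) = -114741/7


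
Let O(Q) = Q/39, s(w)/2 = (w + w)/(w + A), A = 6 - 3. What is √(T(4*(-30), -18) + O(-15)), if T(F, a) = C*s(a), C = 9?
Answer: 11*√1495/65 ≈ 6.5434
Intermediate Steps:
A = 3
s(w) = 4*w/(3 + w) (s(w) = 2*((w + w)/(w + 3)) = 2*((2*w)/(3 + w)) = 2*(2*w/(3 + w)) = 4*w/(3 + w))
O(Q) = Q/39 (O(Q) = Q*(1/39) = Q/39)
T(F, a) = 36*a/(3 + a) (T(F, a) = 9*(4*a/(3 + a)) = 36*a/(3 + a))
√(T(4*(-30), -18) + O(-15)) = √(36*(-18)/(3 - 18) + (1/39)*(-15)) = √(36*(-18)/(-15) - 5/13) = √(36*(-18)*(-1/15) - 5/13) = √(216/5 - 5/13) = √(2783/65) = 11*√1495/65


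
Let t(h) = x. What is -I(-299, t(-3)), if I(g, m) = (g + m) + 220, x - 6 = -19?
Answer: 92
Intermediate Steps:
x = -13 (x = 6 - 19 = -13)
t(h) = -13
I(g, m) = 220 + g + m
-I(-299, t(-3)) = -(220 - 299 - 13) = -1*(-92) = 92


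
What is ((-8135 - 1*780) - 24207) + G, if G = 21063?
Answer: -12059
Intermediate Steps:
((-8135 - 1*780) - 24207) + G = ((-8135 - 1*780) - 24207) + 21063 = ((-8135 - 780) - 24207) + 21063 = (-8915 - 24207) + 21063 = -33122 + 21063 = -12059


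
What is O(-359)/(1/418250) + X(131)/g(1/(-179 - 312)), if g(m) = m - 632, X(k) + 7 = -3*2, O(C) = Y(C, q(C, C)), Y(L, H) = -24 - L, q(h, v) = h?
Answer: 43479118110133/310313 ≈ 1.4011e+8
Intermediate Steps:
O(C) = -24 - C
X(k) = -13 (X(k) = -7 - 3*2 = -7 - 6 = -13)
g(m) = -632 + m
O(-359)/(1/418250) + X(131)/g(1/(-179 - 312)) = (-24 - 1*(-359))/(1/418250) - 13/(-632 + 1/(-179 - 312)) = (-24 + 359)/(1/418250) - 13/(-632 + 1/(-491)) = 335*418250 - 13/(-632 - 1/491) = 140113750 - 13/(-310313/491) = 140113750 - 13*(-491/310313) = 140113750 + 6383/310313 = 43479118110133/310313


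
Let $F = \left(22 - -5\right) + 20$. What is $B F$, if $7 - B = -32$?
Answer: $1833$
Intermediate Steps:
$B = 39$ ($B = 7 - -32 = 7 + 32 = 39$)
$F = 47$ ($F = \left(22 + 5\right) + 20 = 27 + 20 = 47$)
$B F = 39 \cdot 47 = 1833$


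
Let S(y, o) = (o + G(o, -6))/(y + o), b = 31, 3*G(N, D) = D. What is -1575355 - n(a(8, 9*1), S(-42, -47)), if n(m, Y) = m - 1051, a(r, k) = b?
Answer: -1574335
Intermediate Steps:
G(N, D) = D/3
S(y, o) = (-2 + o)/(o + y) (S(y, o) = (o + (1/3)*(-6))/(y + o) = (o - 2)/(o + y) = (-2 + o)/(o + y))
a(r, k) = 31
n(m, Y) = -1051 + m
-1575355 - n(a(8, 9*1), S(-42, -47)) = -1575355 - (-1051 + 31) = -1575355 - 1*(-1020) = -1575355 + 1020 = -1574335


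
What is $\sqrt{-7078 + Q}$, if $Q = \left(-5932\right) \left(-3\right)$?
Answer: $\sqrt{10718} \approx 103.53$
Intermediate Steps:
$Q = 17796$
$\sqrt{-7078 + Q} = \sqrt{-7078 + 17796} = \sqrt{10718}$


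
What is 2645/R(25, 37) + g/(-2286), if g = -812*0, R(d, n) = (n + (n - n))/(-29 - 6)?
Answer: -92575/37 ≈ -2502.0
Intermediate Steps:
R(d, n) = -n/35 (R(d, n) = (n + 0)/(-35) = n*(-1/35) = -n/35)
g = 0
2645/R(25, 37) + g/(-2286) = 2645/((-1/35*37)) + 0/(-2286) = 2645/(-37/35) + 0*(-1/2286) = 2645*(-35/37) + 0 = -92575/37 + 0 = -92575/37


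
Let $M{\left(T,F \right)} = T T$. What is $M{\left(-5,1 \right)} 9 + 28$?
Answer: $253$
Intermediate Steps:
$M{\left(T,F \right)} = T^{2}$
$M{\left(-5,1 \right)} 9 + 28 = \left(-5\right)^{2} \cdot 9 + 28 = 25 \cdot 9 + 28 = 225 + 28 = 253$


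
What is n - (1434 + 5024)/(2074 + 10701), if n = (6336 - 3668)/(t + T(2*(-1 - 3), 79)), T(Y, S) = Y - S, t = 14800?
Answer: -60932854/187958575 ≈ -0.32418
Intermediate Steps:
n = 2668/14713 (n = (6336 - 3668)/(14800 + (2*(-1 - 3) - 1*79)) = 2668/(14800 + (2*(-4) - 79)) = 2668/(14800 + (-8 - 79)) = 2668/(14800 - 87) = 2668/14713 ≈ 0.18134)
n - (1434 + 5024)/(2074 + 10701) = 2668/14713 - (1434 + 5024)/(2074 + 10701) = 2668/14713 - 6458/12775 = -60932854/187958575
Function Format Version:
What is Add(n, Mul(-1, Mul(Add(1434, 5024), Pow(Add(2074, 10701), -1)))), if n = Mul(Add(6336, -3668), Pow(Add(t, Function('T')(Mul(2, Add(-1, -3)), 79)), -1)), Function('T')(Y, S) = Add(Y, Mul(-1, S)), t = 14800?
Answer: Rational(-60932854, 187958575) ≈ -0.32418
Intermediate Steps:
n = Rational(2668, 14713) (n = Mul(Add(6336, -3668), Pow(Add(14800, Add(Mul(2, Add(-1, -3)), Mul(-1, 79))), -1)) = Mul(2668, Pow(Add(14800, Add(Mul(2, -4), -79)), -1)) = Mul(2668, Pow(Add(14800, Add(-8, -79)), -1)) = Mul(2668, Pow(Add(14800, -87), -1)) = Mul(2668, Pow(14713, -1)) = Mul(2668, Rational(1, 14713)) = Rational(2668, 14713) ≈ 0.18134)
Add(n, Mul(-1, Mul(Add(1434, 5024), Pow(Add(2074, 10701), -1)))) = Add(Rational(2668, 14713), Mul(-1, Mul(Add(1434, 5024), Pow(Add(2074, 10701), -1)))) = Add(Rational(2668, 14713), Mul(-1, Mul(6458, Pow(12775, -1)))) = Add(Rational(2668, 14713), Mul(-1, Mul(6458, Rational(1, 12775)))) = Add(Rational(2668, 14713), Mul(-1, Rational(6458, 12775))) = Add(Rational(2668, 14713), Rational(-6458, 12775)) = Rational(-60932854, 187958575)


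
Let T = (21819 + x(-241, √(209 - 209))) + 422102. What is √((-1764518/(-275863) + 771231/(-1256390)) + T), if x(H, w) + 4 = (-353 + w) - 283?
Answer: √1086737250712842329123755410/49513073510 ≈ 665.80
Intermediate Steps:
x(H, w) = -640 + w (x(H, w) = -4 + ((-353 + w) - 283) = -4 + (-636 + w) = -640 + w)
T = 443281 (T = (21819 + (-640 + √(209 - 209))) + 422102 = (21819 + (-640 + √0)) + 422102 = (21819 + (-640 + 0)) + 422102 = (21819 - 640) + 422102 = 21179 + 422102 = 443281)
√((-1764518/(-275863) + 771231/(-1256390)) + T) = √((-1764518/(-275863) + 771231/(-1256390)) + 443281) = √((-1764518*(-1/275863) + 771231*(-1/1256390)) + 443281) = √((252074/39409 - 771231/1256390) + 443281) = √(286309810381/49513073510 + 443281) = √(21948491048396691/49513073510) = √1086737250712842329123755410/49513073510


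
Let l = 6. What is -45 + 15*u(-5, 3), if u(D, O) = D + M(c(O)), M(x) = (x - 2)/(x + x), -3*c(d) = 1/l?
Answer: 315/2 ≈ 157.50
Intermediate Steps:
c(d) = -1/18 (c(d) = -⅓/6 = -⅓*⅙ = -1/18)
M(x) = (-2 + x)/(2*x) (M(x) = (-2 + x)/((2*x)) = (-2 + x)*(1/(2*x)) = (-2 + x)/(2*x))
u(D, O) = 37/2 + D (u(D, O) = D + (-2 - 1/18)/(2*(-1/18)) = D + (½)*(-18)*(-37/18) = D + 37/2 = 37/2 + D)
-45 + 15*u(-5, 3) = -45 + 15*(37/2 - 5) = -45 + 15*(27/2) = -45 + 405/2 = 315/2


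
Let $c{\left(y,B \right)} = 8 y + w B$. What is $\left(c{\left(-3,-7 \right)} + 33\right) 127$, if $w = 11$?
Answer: $-8636$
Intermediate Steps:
$c{\left(y,B \right)} = 8 y + 11 B$
$\left(c{\left(-3,-7 \right)} + 33\right) 127 = \left(\left(8 \left(-3\right) + 11 \left(-7\right)\right) + 33\right) 127 = \left(\left(-24 - 77\right) + 33\right) 127 = \left(-101 + 33\right) 127 = \left(-68\right) 127 = -8636$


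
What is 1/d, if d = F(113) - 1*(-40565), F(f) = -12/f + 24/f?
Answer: 113/4583857 ≈ 2.4652e-5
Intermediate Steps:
F(f) = 12/f
d = 4583857/113 (d = 12/113 - 1*(-40565) = 12*(1/113) + 40565 = 12/113 + 40565 = 4583857/113 ≈ 40565.)
1/d = 1/(4583857/113) = 113/4583857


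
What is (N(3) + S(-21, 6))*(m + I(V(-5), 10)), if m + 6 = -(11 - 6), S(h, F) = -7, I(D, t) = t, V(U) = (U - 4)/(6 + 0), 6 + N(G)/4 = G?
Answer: 19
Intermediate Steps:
N(G) = -24 + 4*G
V(U) = -⅔ + U/6 (V(U) = (-4 + U)/6 = (-4 + U)*(⅙) = -⅔ + U/6)
m = -11 (m = -6 - (11 - 6) = -6 - 1*5 = -6 - 5 = -11)
(N(3) + S(-21, 6))*(m + I(V(-5), 10)) = ((-24 + 4*3) - 7)*(-11 + 10) = ((-24 + 12) - 7)*(-1) = (-12 - 7)*(-1) = -19*(-1) = 19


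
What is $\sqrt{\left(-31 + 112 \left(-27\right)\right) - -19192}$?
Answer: $3 \sqrt{1793} \approx 127.03$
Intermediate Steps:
$\sqrt{\left(-31 + 112 \left(-27\right)\right) - -19192} = \sqrt{\left(-31 - 3024\right) + 19192} = \sqrt{-3055 + 19192} = \sqrt{16137} = 3 \sqrt{1793}$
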